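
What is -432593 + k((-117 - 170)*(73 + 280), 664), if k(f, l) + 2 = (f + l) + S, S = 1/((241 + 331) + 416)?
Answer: -526843095/988 ≈ -5.3324e+5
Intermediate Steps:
S = 1/988 (S = 1/(572 + 416) = 1/988 ≈ 0.0010121)
k(f, l) = -1975/988 + f + l (k(f, l) = -2 + ((f + l) + 1/988) = -2 + (1/988 + f + l) = -1975/988 + f + l)
-432593 + k((-117 - 170)*(73 + 280), 664) = -432593 + (-1975/988 + (-117 - 170)*(73 + 280) + 664) = -432593 + (-1975/988 - 287*353 + 664) = -432593 + (-1975/988 - 101311 + 664) = -432593 - 99441211/988 = -526843095/988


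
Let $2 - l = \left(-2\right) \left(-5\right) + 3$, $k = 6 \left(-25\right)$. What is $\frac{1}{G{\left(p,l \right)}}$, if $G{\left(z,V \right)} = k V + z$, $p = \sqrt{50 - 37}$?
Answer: $\frac{1650}{2722487} - \frac{\sqrt{13}}{2722487} \approx 0.00060474$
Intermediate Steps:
$k = -150$
$p = \sqrt{13} \approx 3.6056$
$l = -11$ ($l = 2 - \left(\left(-2\right) \left(-5\right) + 3\right) = 2 - \left(10 + 3\right) = 2 - 13 = -11$)
$G{\left(z,V \right)} = z - 150 V$ ($G{\left(z,V \right)} = - 150 V + z = z - 150 V$)
$\frac{1}{G{\left(p,l \right)}} = \frac{1}{\sqrt{13} - -1650} = \frac{1}{\sqrt{13} + 1650} = \frac{1}{1650 + \sqrt{13}}$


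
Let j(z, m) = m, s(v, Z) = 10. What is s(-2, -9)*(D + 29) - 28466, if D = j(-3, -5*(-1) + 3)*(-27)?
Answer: -30336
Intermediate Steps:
D = -216 (D = (-5*(-1) + 3)*(-27) = (5 + 3)*(-27) = 8*(-27) = -216)
s(-2, -9)*(D + 29) - 28466 = 10*(-216 + 29) - 28466 = 10*(-187) - 28466 = -1870 - 28466 = -30336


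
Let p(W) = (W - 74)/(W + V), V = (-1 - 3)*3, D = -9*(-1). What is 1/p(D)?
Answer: 3/65 ≈ 0.046154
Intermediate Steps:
D = 9
V = -12 (V = -4*3 = -12)
p(W) = (-74 + W)/(-12 + W) (p(W) = (W - 74)/(W - 12) = (-74 + W)/(-12 + W))
1/p(D) = 1/((-74 + 9)/(-12 + 9)) = 1/(-65/(-3)) = 1/(-1/3*(-65)) = 1/(65/3) = 3/65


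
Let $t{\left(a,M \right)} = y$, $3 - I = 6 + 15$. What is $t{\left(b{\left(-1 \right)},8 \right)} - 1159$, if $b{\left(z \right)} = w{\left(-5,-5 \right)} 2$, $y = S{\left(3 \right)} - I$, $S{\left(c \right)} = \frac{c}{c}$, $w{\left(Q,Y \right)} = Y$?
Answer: $-1140$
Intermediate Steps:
$S{\left(c \right)} = 1$
$I = -18$ ($I = 3 - \left(6 + 15\right) = 3 - 21 = -18$)
$y = 19$ ($y = 1 - -18 = 1 + 18 = 19$)
$b{\left(z \right)} = -10$ ($b{\left(z \right)} = \left(-5\right) 2 = -10$)
$t{\left(a,M \right)} = 19$
$t{\left(b{\left(-1 \right)},8 \right)} - 1159 = 19 - 1159 = -1140$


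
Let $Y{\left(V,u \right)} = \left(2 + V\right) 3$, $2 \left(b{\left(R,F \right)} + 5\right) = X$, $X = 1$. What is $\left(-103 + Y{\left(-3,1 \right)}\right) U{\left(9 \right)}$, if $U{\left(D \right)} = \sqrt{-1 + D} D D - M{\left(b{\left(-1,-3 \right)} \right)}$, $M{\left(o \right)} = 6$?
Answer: $636 - 17172 \sqrt{2} \approx -23649.0$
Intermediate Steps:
$b{\left(R,F \right)} = - \frac{9}{2}$ ($b{\left(R,F \right)} = -5 + \frac{1}{2} \cdot 1 = -5 + \frac{1}{2} = - \frac{9}{2}$)
$Y{\left(V,u \right)} = 6 + 3 V$
$U{\left(D \right)} = -6 + D^{2} \sqrt{-1 + D}$ ($U{\left(D \right)} = \sqrt{-1 + D} D D - 6 = D \sqrt{-1 + D} D - 6 = D^{2} \sqrt{-1 + D} - 6 = -6 + D^{2} \sqrt{-1 + D}$)
$\left(-103 + Y{\left(-3,1 \right)}\right) U{\left(9 \right)} = \left(-103 + \left(6 + 3 \left(-3\right)\right)\right) \left(-6 + 9^{2} \sqrt{-1 + 9}\right) = \left(-103 + \left(6 - 9\right)\right) \left(-6 + 81 \sqrt{8}\right) = \left(-103 - 3\right) \left(-6 + 81 \cdot 2 \sqrt{2}\right) = - 106 \left(-6 + 162 \sqrt{2}\right) = 636 - 17172 \sqrt{2}$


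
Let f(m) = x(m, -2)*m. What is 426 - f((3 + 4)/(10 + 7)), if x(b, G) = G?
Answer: 7256/17 ≈ 426.82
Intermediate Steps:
f(m) = -2*m
426 - f((3 + 4)/(10 + 7)) = 426 - (-2)*(3 + 4)/(10 + 7) = 426 - (-2)*7/17 = 426 - 1*(-14/17) = 426 + 14/17 = 7256/17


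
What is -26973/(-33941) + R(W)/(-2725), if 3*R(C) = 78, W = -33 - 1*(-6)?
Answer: 72618959/92489225 ≈ 0.78516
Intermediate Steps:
W = -27 (W = -33 + 6 = -27)
R(C) = 26 (R(C) = (⅓)*78 = 26)
-26973/(-33941) + R(W)/(-2725) = -26973/(-33941) + 26/(-2725) = -26973*(-1/33941) + 26*(-1/2725) = 26973/33941 - 26/2725 = 72618959/92489225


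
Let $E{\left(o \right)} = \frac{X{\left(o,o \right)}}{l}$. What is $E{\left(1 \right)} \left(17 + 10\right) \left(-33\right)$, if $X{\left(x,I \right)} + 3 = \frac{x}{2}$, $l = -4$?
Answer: $- \frac{4455}{8} \approx -556.88$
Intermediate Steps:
$X{\left(x,I \right)} = -3 + \frac{x}{2}$
$E{\left(o \right)} = \frac{3}{4} - \frac{o}{8}$ ($E{\left(o \right)} = \frac{-3 + \frac{o}{2}}{-4} = \left(-3 + \frac{o}{2}\right) \left(- \frac{1}{4}\right) = \frac{3}{4} - \frac{o}{8}$)
$E{\left(1 \right)} \left(17 + 10\right) \left(-33\right) = \left(\frac{3}{4} - \frac{1}{8}\right) \left(17 + 10\right) \left(-33\right) = \left(\frac{3}{4} - \frac{1}{8}\right) 27 \left(-33\right) = \frac{5}{8} \cdot 27 \left(-33\right) = \frac{135}{8} \left(-33\right) = - \frac{4455}{8}$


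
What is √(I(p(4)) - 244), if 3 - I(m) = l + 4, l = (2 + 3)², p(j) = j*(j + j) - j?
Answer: 3*I*√30 ≈ 16.432*I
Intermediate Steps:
p(j) = -j + 2*j² (p(j) = j*(2*j) - j = 2*j² - j = -j + 2*j²)
l = 25 (l = 5² = 25)
I(m) = -26 (I(m) = 3 - (25 + 4) = 3 - 1*29 = 3 - 29 = -26)
√(I(p(4)) - 244) = √(-26 - 244) = √(-270) = 3*I*√30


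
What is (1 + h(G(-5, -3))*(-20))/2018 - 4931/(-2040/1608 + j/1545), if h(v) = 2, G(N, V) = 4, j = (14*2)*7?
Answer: 1030048104843/238513474 ≈ 4318.6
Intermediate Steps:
j = 196 (j = 28*7 = 196)
(1 + h(G(-5, -3))*(-20))/2018 - 4931/(-2040/1608 + j/1545) = (1 + 2*(-20))/2018 - 4931/(-2040/1608 + 196/1545) = (1 - 40)*(1/2018) - 4931/(-2040*1/1608 + 196*(1/1545)) = -39*1/2018 - 4931/(-85/67 + 196/1545) = -39/2018 - 4931/(-118193/103515) = -39/2018 - 4931*(-103515/118193) = -39/2018 + 510432465/118193 = 1030048104843/238513474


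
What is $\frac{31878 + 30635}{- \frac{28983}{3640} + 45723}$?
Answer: $\frac{227547320}{166402737} \approx 1.3674$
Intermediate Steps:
$\frac{31878 + 30635}{- \frac{28983}{3640} + 45723} = \frac{62513}{\left(-28983\right) \frac{1}{3640} + 45723} = \frac{62513}{- \frac{28983}{3640} + 45723} = \frac{62513}{\frac{166402737}{3640}} = 62513 \cdot \frac{3640}{166402737} = \frac{227547320}{166402737}$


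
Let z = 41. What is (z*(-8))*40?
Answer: -13120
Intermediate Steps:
(z*(-8))*40 = (41*(-8))*40 = -328*40 = -13120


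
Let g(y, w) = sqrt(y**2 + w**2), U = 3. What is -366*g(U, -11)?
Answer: -366*sqrt(130) ≈ -4173.0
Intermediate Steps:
g(y, w) = sqrt(w**2 + y**2)
-366*g(U, -11) = -366*sqrt((-11)**2 + 3**2) = -366*sqrt(121 + 9) = -366*sqrt(130)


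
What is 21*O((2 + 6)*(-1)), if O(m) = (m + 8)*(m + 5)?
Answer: 0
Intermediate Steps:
O(m) = (5 + m)*(8 + m) (O(m) = (8 + m)*(5 + m) = (5 + m)*(8 + m))
21*O((2 + 6)*(-1)) = 21*(40 + ((2 + 6)*(-1))² + 13*((2 + 6)*(-1))) = 21*(40 + (8*(-1))² + 13*(8*(-1))) = 21*(40 + (-8)² + 13*(-8)) = 21*(40 + 64 - 104) = 21*0 = 0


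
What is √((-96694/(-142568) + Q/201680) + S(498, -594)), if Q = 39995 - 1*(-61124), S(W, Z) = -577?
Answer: 7*I*√9487696403762283945/898534820 ≈ 23.996*I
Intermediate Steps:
Q = 101119 (Q = 39995 + 61124 = 101119)
√((-96694/(-142568) + Q/201680) + S(498, -594)) = √((-96694/(-142568) + 101119/201680) - 577) = √((-96694*(-1/142568) + 101119*(1/201680)) - 577) = √((48347/71284 + 101119/201680) - 577) = √(4239697439/3594139280 - 577) = √(-2069578667121/3594139280) = 7*I*√9487696403762283945/898534820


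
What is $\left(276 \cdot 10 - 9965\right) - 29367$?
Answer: $-36572$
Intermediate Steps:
$\left(276 \cdot 10 - 9965\right) - 29367 = \left(2760 - 9965\right) - 29367 = -7205 - 29367 = -36572$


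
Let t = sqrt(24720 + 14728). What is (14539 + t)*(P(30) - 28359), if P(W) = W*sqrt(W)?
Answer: -3*(9453 - 10*sqrt(30))*(14539 + 2*sqrt(9862)) ≈ -4.1552e+8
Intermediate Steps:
P(W) = W**(3/2)
t = 2*sqrt(9862) (t = sqrt(39448) = 2*sqrt(9862) ≈ 198.62)
(14539 + t)*(P(30) - 28359) = (14539 + 2*sqrt(9862))*(30**(3/2) - 28359) = (14539 + 2*sqrt(9862))*(30*sqrt(30) - 28359) = (14539 + 2*sqrt(9862))*(-28359 + 30*sqrt(30)) = (-28359 + 30*sqrt(30))*(14539 + 2*sqrt(9862))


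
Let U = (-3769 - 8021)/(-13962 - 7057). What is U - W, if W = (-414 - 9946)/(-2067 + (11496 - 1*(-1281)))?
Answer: 4914682/3215907 ≈ 1.5282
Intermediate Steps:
U = 11790/21019 (U = -11790/(-21019) = -11790*(-1/21019) = 11790/21019 ≈ 0.56092)
W = -148/153 (W = -10360/(-2067 + (11496 + 1281)) = -10360/(-2067 + 12777) = -10360/10710 = -10360*1/10710 = -148/153 ≈ -0.96732)
U - W = 11790/21019 - 1*(-148/153) = 11790/21019 + 148/153 = 4914682/3215907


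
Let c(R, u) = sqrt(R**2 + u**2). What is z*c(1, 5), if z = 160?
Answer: 160*sqrt(26) ≈ 815.84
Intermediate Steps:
z*c(1, 5) = 160*sqrt(1**2 + 5**2) = 160*sqrt(1 + 25) = 160*sqrt(26)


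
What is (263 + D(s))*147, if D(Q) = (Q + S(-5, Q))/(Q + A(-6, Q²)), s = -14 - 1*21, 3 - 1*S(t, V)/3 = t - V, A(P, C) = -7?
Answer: 39067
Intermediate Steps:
S(t, V) = 9 - 3*t + 3*V (S(t, V) = 9 - 3*(t - V) = 9 + (-3*t + 3*V) = 9 - 3*t + 3*V)
s = -35 (s = -14 - 21 = -35)
D(Q) = (24 + 4*Q)/(-7 + Q) (D(Q) = (Q + (9 - 3*(-5) + 3*Q))/(Q - 7) = (Q + (9 + 15 + 3*Q))/(-7 + Q) = (Q + (24 + 3*Q))/(-7 + Q) = (24 + 4*Q)/(-7 + Q))
(263 + D(s))*147 = (263 + 4*(6 - 35)/(-7 - 35))*147 = (263 + 4*(-29)/(-42))*147 = (263 + 4*(-1/42)*(-29))*147 = (263 + 58/21)*147 = (5581/21)*147 = 39067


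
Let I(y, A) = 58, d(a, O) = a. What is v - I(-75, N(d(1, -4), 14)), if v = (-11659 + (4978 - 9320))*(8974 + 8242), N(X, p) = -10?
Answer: -275473274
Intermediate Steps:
v = -275473216 (v = (-11659 - 4342)*17216 = -16001*17216 = -275473216)
v - I(-75, N(d(1, -4), 14)) = -275473216 - 1*58 = -275473216 - 58 = -275473274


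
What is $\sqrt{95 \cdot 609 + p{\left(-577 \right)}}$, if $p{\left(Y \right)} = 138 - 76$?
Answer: $\sqrt{57917} \approx 240.66$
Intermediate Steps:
$p{\left(Y \right)} = 62$
$\sqrt{95 \cdot 609 + p{\left(-577 \right)}} = \sqrt{95 \cdot 609 + 62} = \sqrt{57855 + 62} = \sqrt{57917}$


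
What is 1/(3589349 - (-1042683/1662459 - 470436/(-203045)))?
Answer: 112517995885/403866165888831402 ≈ 2.7860e-7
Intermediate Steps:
1/(3589349 - (-1042683/1662459 - 470436/(-203045))) = 1/(3589349 - (-1042683*1/1662459 - 470436*(-1/203045))) = 1/(3589349 - (-347561/554153 + 470436/203045)) = 1/(3589349 - 1*190122997463/112517995885) = 1/(3589349 - 190122997463/112517995885) = 1/(403866165888831402/112517995885) = 112517995885/403866165888831402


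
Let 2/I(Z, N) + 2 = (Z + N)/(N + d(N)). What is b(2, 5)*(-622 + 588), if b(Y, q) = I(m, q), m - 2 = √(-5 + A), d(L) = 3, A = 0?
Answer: 2448/43 + 272*I*√5/43 ≈ 56.93 + 14.144*I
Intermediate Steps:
m = 2 + I*√5 (m = 2 + √(-5 + 0) = 2 + √(-5) = 2 + I*√5 ≈ 2.0 + 2.2361*I)
I(Z, N) = 2/(-2 + (N + Z)/(3 + N)) (I(Z, N) = 2/(-2 + (Z + N)/(N + 3)) = 2/(-2 + (N + Z)/(3 + N)))
b(Y, q) = 2*(-3 - q)/(4 + q - I*√5) (b(Y, q) = 2*(-3 - q)/(6 + q - (2 + I*√5)) = 2*(-3 - q)/(6 + q + (-2 - I*√5)) = 2*(-3 - q)/(4 + q - I*√5))
b(2, 5)*(-622 + 588) = (2*(-3 - 1*5)/(4 + 5 - I*√5))*(-622 + 588) = (2*(-3 - 5)/(9 - I*√5))*(-34) = (2*(-8)/(9 - I*√5))*(-34) = -16/(9 - I*√5)*(-34) = 544/(9 - I*√5)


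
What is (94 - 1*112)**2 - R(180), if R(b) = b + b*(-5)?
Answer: 1044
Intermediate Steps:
R(b) = -4*b (R(b) = b - 5*b = -4*b)
(94 - 1*112)**2 - R(180) = (94 - 1*112)**2 - (-4)*180 = (94 - 112)**2 - 1*(-720) = (-18)**2 + 720 = 324 + 720 = 1044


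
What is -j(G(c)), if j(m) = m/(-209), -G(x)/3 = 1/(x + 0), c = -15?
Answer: 1/1045 ≈ 0.00095694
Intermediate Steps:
G(x) = -3/x (G(x) = -3/(x + 0) = -3/x)
j(m) = -m/209 (j(m) = m*(-1/209) = -m/209)
-j(G(c)) = -(-1)*(-3/(-15))/209 = -(-1)*(-3*(-1/15))/209 = -(-1)/(209*5) = -1*(-1/1045) = 1/1045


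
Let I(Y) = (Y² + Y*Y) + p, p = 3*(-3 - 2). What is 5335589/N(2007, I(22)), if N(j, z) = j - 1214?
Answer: 5335589/793 ≈ 6728.4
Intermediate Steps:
p = -15 (p = 3*(-5) = -15)
I(Y) = -15 + 2*Y² (I(Y) = (Y² + Y*Y) - 15 = (Y² + Y²) - 15 = 2*Y² - 15 = -15 + 2*Y²)
N(j, z) = -1214 + j
5335589/N(2007, I(22)) = 5335589/(-1214 + 2007) = 5335589/793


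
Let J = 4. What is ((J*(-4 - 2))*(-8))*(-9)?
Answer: -1728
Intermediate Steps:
((J*(-4 - 2))*(-8))*(-9) = ((4*(-4 - 2))*(-8))*(-9) = ((4*(-6))*(-8))*(-9) = -24*(-8)*(-9) = 192*(-9) = -1728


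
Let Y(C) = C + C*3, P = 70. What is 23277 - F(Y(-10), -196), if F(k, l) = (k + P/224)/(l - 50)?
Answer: 91617637/3936 ≈ 23277.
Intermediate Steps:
Y(C) = 4*C (Y(C) = C + 3*C = 4*C)
F(k, l) = (5/16 + k)/(-50 + l) (F(k, l) = (k + 70/224)/(l - 50) = (k + 70*(1/224))/(-50 + l) = (k + 5/16)/(-50 + l) = (5/16 + k)/(-50 + l))
23277 - F(Y(-10), -196) = 23277 - (5/16 + 4*(-10))/(-50 - 196) = 23277 - (5/16 - 40)/(-246) = 23277 - (-1)*(-635)/(246*16) = 23277 - 1*635/3936 = 23277 - 635/3936 = 91617637/3936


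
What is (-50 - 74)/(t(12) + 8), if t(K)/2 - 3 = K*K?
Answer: -62/151 ≈ -0.41060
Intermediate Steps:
t(K) = 6 + 2*K**2 (t(K) = 6 + 2*(K*K) = 6 + 2*K**2)
(-50 - 74)/(t(12) + 8) = (-50 - 74)/((6 + 2*12**2) + 8) = -124/((6 + 2*144) + 8) = -124/((6 + 288) + 8) = -124/(294 + 8) = -124/302 = (1/302)*(-124) = -62/151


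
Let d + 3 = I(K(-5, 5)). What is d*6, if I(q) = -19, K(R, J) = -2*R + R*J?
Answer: -132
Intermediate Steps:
K(R, J) = -2*R + J*R
d = -22 (d = -3 - 19 = -22)
d*6 = -22*6 = -132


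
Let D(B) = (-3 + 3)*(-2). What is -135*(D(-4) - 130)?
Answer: 17550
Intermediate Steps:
D(B) = 0 (D(B) = 0*(-2) = 0)
-135*(D(-4) - 130) = -135*(0 - 130) = -135*(-130) = 17550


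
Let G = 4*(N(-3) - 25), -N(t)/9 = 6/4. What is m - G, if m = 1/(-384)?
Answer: 59135/384 ≈ 154.00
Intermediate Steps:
m = -1/384 ≈ -0.0026042
N(t) = -27/2 (N(t) = -54/4 = -9*3/2 = -27/2)
G = -154 (G = 4*(-27/2 - 25) = 4*(-77/2) = -154)
m - G = -1/384 - 1*(-154) = -1/384 + 154 = 59135/384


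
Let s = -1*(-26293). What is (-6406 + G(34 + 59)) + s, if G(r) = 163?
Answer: 20050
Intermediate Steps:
s = 26293
(-6406 + G(34 + 59)) + s = (-6406 + 163) + 26293 = -6243 + 26293 = 20050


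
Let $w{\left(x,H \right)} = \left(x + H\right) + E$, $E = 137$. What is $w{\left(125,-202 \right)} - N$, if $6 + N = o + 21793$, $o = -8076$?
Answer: $-13651$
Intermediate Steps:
$N = 13711$ ($N = -6 + \left(-8076 + 21793\right) = -6 + 13717 = 13711$)
$w{\left(x,H \right)} = 137 + H + x$ ($w{\left(x,H \right)} = \left(x + H\right) + 137 = \left(H + x\right) + 137 = 137 + H + x$)
$w{\left(125,-202 \right)} - N = \left(137 - 202 + 125\right) - 13711 = 60 - 13711 = -13651$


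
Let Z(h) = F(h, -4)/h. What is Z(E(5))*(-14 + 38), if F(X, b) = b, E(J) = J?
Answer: -96/5 ≈ -19.200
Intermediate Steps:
Z(h) = -4/h
Z(E(5))*(-14 + 38) = (-4/5)*(-14 + 38) = -4*1/5*24 = -4/5*24 = -96/5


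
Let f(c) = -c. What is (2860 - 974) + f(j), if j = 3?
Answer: 1883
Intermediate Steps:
(2860 - 974) + f(j) = (2860 - 974) - 1*3 = 1886 - 3 = 1883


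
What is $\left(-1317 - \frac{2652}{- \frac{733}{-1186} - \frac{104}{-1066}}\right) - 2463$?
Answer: $- \frac{86829604}{11599} \approx -7486.0$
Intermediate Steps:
$\left(-1317 - \frac{2652}{- \frac{733}{-1186} - \frac{104}{-1066}}\right) - 2463 = \left(-1317 - \frac{2652}{\left(-733\right) \left(- \frac{1}{1186}\right) - - \frac{4}{41}}\right) - 2463 = \left(-1317 - \frac{2652}{\frac{733}{1186} + \frac{4}{41}}\right) - 2463 = \left(-1317 - \frac{2652}{\frac{34797}{48626}}\right) - 2463 = \left(-1317 - \frac{42985384}{11599}\right) - 2463 = - \frac{58261267}{11599} - 2463 = - \frac{86829604}{11599}$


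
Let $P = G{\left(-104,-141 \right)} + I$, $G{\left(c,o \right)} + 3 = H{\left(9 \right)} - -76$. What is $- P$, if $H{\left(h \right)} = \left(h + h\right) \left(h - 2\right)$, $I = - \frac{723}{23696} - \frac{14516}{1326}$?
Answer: $- \frac{2953914235}{15710448} \approx -188.02$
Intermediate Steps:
$I = - \frac{172464917}{15710448}$ ($I = \left(-723\right) \frac{1}{23696} - \frac{7258}{663} = - \frac{723}{23696} - \frac{7258}{663} = - \frac{172464917}{15710448} \approx -10.978$)
$H{\left(h \right)} = 2 h \left(-2 + h\right)$
$G{\left(c,o \right)} = 199$ ($G{\left(c,o \right)} = -3 - \left(-76 - 18 \left(-2 + 9\right)\right) = -3 + \left(2 \cdot 9 \cdot 7 + 76\right) = -3 + \left(126 + 76\right) = -3 + 202 = 199$)
$P = \frac{2953914235}{15710448}$ ($P = 199 - \frac{172464917}{15710448} = \frac{2953914235}{15710448} \approx 188.02$)
$- P = \left(-1\right) \frac{2953914235}{15710448} = - \frac{2953914235}{15710448}$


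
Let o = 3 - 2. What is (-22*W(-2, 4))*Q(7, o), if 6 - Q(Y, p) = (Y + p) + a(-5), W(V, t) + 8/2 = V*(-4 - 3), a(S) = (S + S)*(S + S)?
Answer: 22440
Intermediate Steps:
o = 1
a(S) = 4*S**2 (a(S) = (2*S)*(2*S) = 4*S**2)
W(V, t) = -4 - 7*V (W(V, t) = -4 + V*(-4 - 3) = -4 + V*(-7) = -4 - 7*V)
Q(Y, p) = -94 - Y - p (Q(Y, p) = 6 - ((Y + p) + 4*(-5)**2) = 6 - ((Y + p) + 4*25) = 6 - ((Y + p) + 100) = 6 - (100 + Y + p) = 6 + (-100 - Y - p) = -94 - Y - p)
(-22*W(-2, 4))*Q(7, o) = (-22*(-4 - 7*(-2)))*(-94 - 1*7 - 1*1) = (-22*(-4 + 14))*(-94 - 7 - 1) = -22*10*(-102) = -220*(-102) = 22440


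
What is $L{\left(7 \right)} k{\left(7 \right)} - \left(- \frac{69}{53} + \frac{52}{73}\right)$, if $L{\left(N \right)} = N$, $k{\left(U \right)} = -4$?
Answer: $- \frac{106051}{3869} \approx -27.41$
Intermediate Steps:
$L{\left(7 \right)} k{\left(7 \right)} - \left(- \frac{69}{53} + \frac{52}{73}\right) = 7 \left(-4\right) - \left(- \frac{69}{53} + \frac{52}{73}\right) = -28 - - \frac{2281}{3869} = -28 + \left(- \frac{52}{73} + \frac{69}{53}\right) = -28 + \frac{2281}{3869} = - \frac{106051}{3869}$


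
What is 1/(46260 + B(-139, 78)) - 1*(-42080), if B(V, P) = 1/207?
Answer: 402950547887/9575821 ≈ 42080.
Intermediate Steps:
B(V, P) = 1/207
1/(46260 + B(-139, 78)) - 1*(-42080) = 1/(46260 + 1/207) - 1*(-42080) = 1/(9575821/207) + 42080 = 207/9575821 + 42080 = 402950547887/9575821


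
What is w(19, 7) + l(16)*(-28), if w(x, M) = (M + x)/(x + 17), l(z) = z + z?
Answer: -16115/18 ≈ -895.28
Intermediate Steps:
l(z) = 2*z
w(x, M) = (M + x)/(17 + x)
w(19, 7) + l(16)*(-28) = (7 + 19)/(17 + 19) + (2*16)*(-28) = 26/36 + 32*(-28) = (1/36)*26 - 896 = 13/18 - 896 = -16115/18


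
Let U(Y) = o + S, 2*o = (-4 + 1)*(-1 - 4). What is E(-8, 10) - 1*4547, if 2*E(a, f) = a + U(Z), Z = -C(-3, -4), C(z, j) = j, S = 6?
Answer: -18177/4 ≈ -4544.3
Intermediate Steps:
o = 15/2 (o = ((-4 + 1)*(-1 - 4))/2 = (-3*(-5))/2 = (½)*15 = 15/2 ≈ 7.5000)
Z = 4 (Z = -1*(-4) = 4)
U(Y) = 27/2 (U(Y) = 15/2 + 6 = 27/2)
E(a, f) = 27/4 + a/2 (E(a, f) = (a + 27/2)/2 = (27/2 + a)/2 = 27/4 + a/2)
E(-8, 10) - 1*4547 = (27/4 + (½)*(-8)) - 1*4547 = (27/4 - 4) - 4547 = 11/4 - 4547 = -18177/4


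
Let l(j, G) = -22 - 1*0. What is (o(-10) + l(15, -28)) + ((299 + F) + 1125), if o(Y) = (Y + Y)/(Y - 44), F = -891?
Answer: 13807/27 ≈ 511.37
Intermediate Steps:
l(j, G) = -22 (l(j, G) = -22 + 0 = -22)
o(Y) = 2*Y/(-44 + Y) (o(Y) = (2*Y)/(-44 + Y) = 2*Y/(-44 + Y))
(o(-10) + l(15, -28)) + ((299 + F) + 1125) = (2*(-10)/(-44 - 10) - 22) + ((299 - 891) + 1125) = (2*(-10)/(-54) - 22) + (-592 + 1125) = (2*(-10)*(-1/54) - 22) + 533 = (10/27 - 22) + 533 = -584/27 + 533 = 13807/27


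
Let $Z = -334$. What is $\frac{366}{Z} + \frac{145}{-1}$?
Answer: $- \frac{24398}{167} \approx -146.1$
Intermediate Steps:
$\frac{366}{Z} + \frac{145}{-1} = \frac{366}{-334} + \frac{145}{-1} = 366 \left(- \frac{1}{334}\right) + 145 \left(-1\right) = - \frac{183}{167} - 145 = - \frac{24398}{167}$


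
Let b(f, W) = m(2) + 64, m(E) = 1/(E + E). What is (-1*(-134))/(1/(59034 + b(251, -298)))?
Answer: 15838331/2 ≈ 7.9192e+6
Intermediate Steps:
m(E) = 1/(2*E)
b(f, W) = 257/4 (b(f, W) = (½)/2 + 64 = (½)*(½) + 64 = ¼ + 64 = 257/4)
(-1*(-134))/(1/(59034 + b(251, -298))) = (-1*(-134))/(1/(59034 + 257/4)) = 134/(1/(236393/4)) = 134/(4/236393) = 134*(236393/4) = 15838331/2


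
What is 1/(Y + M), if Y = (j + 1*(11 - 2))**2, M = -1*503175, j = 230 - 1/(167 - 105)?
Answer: -3844/1714661211 ≈ -2.2418e-6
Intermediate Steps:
j = 14259/62 (j = 230 - 1/62 = 14259/62 ≈ 229.98)
M = -503175
Y = 219543489/3844 (Y = (14259/62 + 1*(11 - 2))**2 = (14259/62 + 1*9)**2 = (14259/62 + 9)**2 = (14817/62)**2 = 219543489/3844 ≈ 57113.)
1/(Y + M) = 1/(219543489/3844 - 503175) = 1/(-1714661211/3844) = -3844/1714661211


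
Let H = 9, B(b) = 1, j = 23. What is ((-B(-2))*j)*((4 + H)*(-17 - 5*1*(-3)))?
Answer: 598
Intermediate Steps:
((-B(-2))*j)*((4 + H)*(-17 - 5*1*(-3))) = (-1*1*23)*((4 + 9)*(-17 - 5*1*(-3))) = (-1*23)*(13*(-17 - 5*(-3))) = -299*(-17 + 15) = -299*(-2) = -23*(-26) = 598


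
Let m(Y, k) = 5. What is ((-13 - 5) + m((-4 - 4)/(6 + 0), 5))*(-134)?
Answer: 1742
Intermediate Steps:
((-13 - 5) + m((-4 - 4)/(6 + 0), 5))*(-134) = ((-13 - 5) + 5)*(-134) = (-18 + 5)*(-134) = -13*(-134) = 1742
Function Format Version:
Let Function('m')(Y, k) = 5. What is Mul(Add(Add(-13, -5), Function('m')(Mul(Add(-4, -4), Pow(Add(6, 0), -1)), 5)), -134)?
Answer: 1742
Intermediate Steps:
Mul(Add(Add(-13, -5), Function('m')(Mul(Add(-4, -4), Pow(Add(6, 0), -1)), 5)), -134) = Mul(Add(Add(-13, -5), 5), -134) = Mul(Add(-18, 5), -134) = Mul(-13, -134) = 1742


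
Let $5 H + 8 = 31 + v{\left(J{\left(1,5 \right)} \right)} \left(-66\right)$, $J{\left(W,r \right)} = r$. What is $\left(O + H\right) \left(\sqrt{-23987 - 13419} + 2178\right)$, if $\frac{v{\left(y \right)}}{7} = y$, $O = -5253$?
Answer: $- \frac{62186256}{5} - \frac{28552 i \sqrt{37406}}{5} \approx -1.2437 \cdot 10^{7} - 1.1044 \cdot 10^{6} i$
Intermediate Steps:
$v{\left(y \right)} = 7 y$
$H = - \frac{2287}{5}$ ($H = - \frac{8}{5} + \frac{31 + 7 \cdot 5 \left(-66\right)}{5} = - \frac{8}{5} + \frac{31 + 35 \left(-66\right)}{5} = - \frac{8}{5} + \frac{31 - 2310}{5} = - \frac{8}{5} + \frac{1}{5} \left(-2279\right) = - \frac{8}{5} - \frac{2279}{5} = - \frac{2287}{5} \approx -457.4$)
$\left(O + H\right) \left(\sqrt{-23987 - 13419} + 2178\right) = \left(-5253 - \frac{2287}{5}\right) \left(\sqrt{-23987 - 13419} + 2178\right) = - \frac{28552 \left(\sqrt{-37406} + 2178\right)}{5} = - \frac{28552 \left(i \sqrt{37406} + 2178\right)}{5} = - \frac{28552 \left(2178 + i \sqrt{37406}\right)}{5} = - \frac{62186256}{5} - \frac{28552 i \sqrt{37406}}{5}$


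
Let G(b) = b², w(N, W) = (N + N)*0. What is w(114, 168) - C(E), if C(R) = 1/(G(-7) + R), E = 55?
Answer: -1/104 ≈ -0.0096154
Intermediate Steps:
w(N, W) = 0 (w(N, W) = (2*N)*0 = 0)
C(R) = 1/(49 + R) (C(R) = 1/((-7)² + R) = 1/(49 + R))
w(114, 168) - C(E) = 0 - 1/(49 + 55) = 0 - 1/104 = -1/104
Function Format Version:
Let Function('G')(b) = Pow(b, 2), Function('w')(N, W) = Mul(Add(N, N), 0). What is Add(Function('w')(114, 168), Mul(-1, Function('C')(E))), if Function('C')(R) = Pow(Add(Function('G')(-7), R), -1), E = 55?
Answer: Rational(-1, 104) ≈ -0.0096154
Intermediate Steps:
Function('w')(N, W) = 0 (Function('w')(N, W) = Mul(Mul(2, N), 0) = 0)
Function('C')(R) = Pow(Add(49, R), -1) (Function('C')(R) = Pow(Add(Pow(-7, 2), R), -1) = Pow(Add(49, R), -1))
Add(Function('w')(114, 168), Mul(-1, Function('C')(E))) = Add(0, Mul(-1, Pow(Add(49, 55), -1))) = Add(0, Mul(-1, Pow(104, -1))) = Add(0, Mul(-1, Rational(1, 104))) = Add(0, Rational(-1, 104)) = Rational(-1, 104)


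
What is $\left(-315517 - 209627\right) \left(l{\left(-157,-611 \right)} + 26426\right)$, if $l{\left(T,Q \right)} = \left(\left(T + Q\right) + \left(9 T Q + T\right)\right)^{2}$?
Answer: $-390583639539723600$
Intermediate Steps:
$l{\left(T,Q \right)} = \left(Q + 2 T + 9 Q T\right)^{2}$ ($l{\left(T,Q \right)} = \left(\left(Q + T\right) + \left(9 Q T + T\right)\right)^{2} = \left(\left(Q + T\right) + \left(T + 9 Q T\right)\right)^{2} = \left(Q + 2 T + 9 Q T\right)^{2}$)
$\left(-315517 - 209627\right) \left(l{\left(-157,-611 \right)} + 26426\right) = \left(-315517 - 209627\right) \left(\left(-611 + 2 \left(-157\right) + 9 \left(-611\right) \left(-157\right)\right)^{2} + 26426\right) = - 525144 \left(\left(-611 - 314 + 863343\right)^{2} + 26426\right) = - 525144 \left(862418^{2} + 26426\right) = - 525144 \left(743764806724 + 26426\right) = \left(-525144\right) 743764833150 = -390583639539723600$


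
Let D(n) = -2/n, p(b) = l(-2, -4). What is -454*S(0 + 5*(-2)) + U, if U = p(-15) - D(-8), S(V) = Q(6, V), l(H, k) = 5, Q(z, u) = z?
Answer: -10877/4 ≈ -2719.3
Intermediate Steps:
p(b) = 5
S(V) = 6
U = 19/4 (U = 5 - (-2)/(-8) = 5 - (-2)*(-1)/8 = 5 - 1*1/4 = 5 - 1/4 = 19/4 ≈ 4.7500)
-454*S(0 + 5*(-2)) + U = -454*6 + 19/4 = -2724 + 19/4 = -10877/4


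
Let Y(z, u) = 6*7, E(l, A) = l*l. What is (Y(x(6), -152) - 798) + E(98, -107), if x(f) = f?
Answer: 8848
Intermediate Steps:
E(l, A) = l²
Y(z, u) = 42
(Y(x(6), -152) - 798) + E(98, -107) = (42 - 798) + 98² = -756 + 9604 = 8848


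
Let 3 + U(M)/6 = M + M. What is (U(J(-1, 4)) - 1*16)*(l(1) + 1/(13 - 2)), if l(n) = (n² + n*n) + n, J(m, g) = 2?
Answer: -340/11 ≈ -30.909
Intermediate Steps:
U(M) = -18 + 12*M (U(M) = -18 + 6*(M + M) = -18 + 6*(2*M) = -18 + 12*M)
l(n) = n + 2*n² (l(n) = (n² + n²) + n = 2*n² + n = n + 2*n²)
(U(J(-1, 4)) - 1*16)*(l(1) + 1/(13 - 2)) = ((-18 + 12*2) - 1*16)*(1*(1 + 2*1) + 1/(13 - 2)) = ((-18 + 24) - 16)*(1*(1 + 2) + 1/11) = (6 - 16)*(1*3 + 1/11) = -10*(3 + 1/11) = -10*34/11 = -340/11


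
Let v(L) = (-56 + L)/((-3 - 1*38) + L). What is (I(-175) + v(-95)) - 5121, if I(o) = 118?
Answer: -680257/136 ≈ -5001.9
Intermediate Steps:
v(L) = (-56 + L)/(-41 + L) (v(L) = (-56 + L)/((-3 - 38) + L) = (-56 + L)/(-41 + L))
(I(-175) + v(-95)) - 5121 = (118 + (-56 - 95)/(-41 - 95)) - 5121 = (118 - 151/(-136)) - 5121 = (118 - 1/136*(-151)) - 5121 = (118 + 151/136) - 5121 = 16199/136 - 5121 = -680257/136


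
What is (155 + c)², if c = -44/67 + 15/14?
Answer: 21251516841/879844 ≈ 24154.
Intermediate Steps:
c = 389/938 (c = -44*1/67 + 15*(1/14) = -44/67 + 15/14 = 389/938 ≈ 0.41471)
(155 + c)² = (155 + 389/938)² = (145779/938)² = 21251516841/879844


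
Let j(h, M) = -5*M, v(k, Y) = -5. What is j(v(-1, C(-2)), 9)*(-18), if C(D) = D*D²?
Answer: 810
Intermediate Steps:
C(D) = D³
j(v(-1, C(-2)), 9)*(-18) = -5*9*(-18) = -45*(-18) = 810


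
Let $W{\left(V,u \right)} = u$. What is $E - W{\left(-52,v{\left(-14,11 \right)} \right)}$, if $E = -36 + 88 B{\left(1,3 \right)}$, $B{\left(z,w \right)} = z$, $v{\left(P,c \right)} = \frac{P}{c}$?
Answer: $\frac{586}{11} \approx 53.273$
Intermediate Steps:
$E = 52$ ($E = -36 + 88 \cdot 1 = -36 + 88 = 52$)
$E - W{\left(-52,v{\left(-14,11 \right)} \right)} = 52 - - \frac{14}{11} = 52 + \frac{14}{11} = \frac{586}{11}$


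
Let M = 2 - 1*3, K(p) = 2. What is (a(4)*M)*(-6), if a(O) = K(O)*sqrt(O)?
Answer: 24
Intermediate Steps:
a(O) = 2*sqrt(O)
M = -1 (M = 2 - 3 = -1)
(a(4)*M)*(-6) = ((2*sqrt(4))*(-1))*(-6) = ((2*2)*(-1))*(-6) = (4*(-1))*(-6) = -4*(-6) = 24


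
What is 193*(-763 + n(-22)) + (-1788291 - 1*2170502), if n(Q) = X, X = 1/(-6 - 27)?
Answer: -135499909/33 ≈ -4.1061e+6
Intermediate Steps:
X = -1/33 (X = 1/(-33) = -1/33 ≈ -0.030303)
n(Q) = -1/33
193*(-763 + n(-22)) + (-1788291 - 1*2170502) = 193*(-763 - 1/33) + (-1788291 - 1*2170502) = 193*(-25180/33) + (-1788291 - 2170502) = -4859740/33 - 3958793 = -135499909/33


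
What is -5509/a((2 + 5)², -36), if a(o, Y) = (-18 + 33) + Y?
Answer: 787/3 ≈ 262.33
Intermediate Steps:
a(o, Y) = 15 + Y
-5509/a((2 + 5)², -36) = -5509/(15 - 36) = -5509/(-21) = -5509*(-1/21) = 787/3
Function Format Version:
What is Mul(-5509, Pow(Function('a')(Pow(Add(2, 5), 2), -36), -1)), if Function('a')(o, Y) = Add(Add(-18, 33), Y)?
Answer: Rational(787, 3) ≈ 262.33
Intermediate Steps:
Function('a')(o, Y) = Add(15, Y)
Mul(-5509, Pow(Function('a')(Pow(Add(2, 5), 2), -36), -1)) = Mul(-5509, Pow(Add(15, -36), -1)) = Mul(-5509, Pow(-21, -1)) = Mul(-5509, Rational(-1, 21)) = Rational(787, 3)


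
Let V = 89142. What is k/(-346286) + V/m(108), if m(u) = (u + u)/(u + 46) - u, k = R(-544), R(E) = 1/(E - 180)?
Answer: -8962834356029/10717897986 ≈ -836.25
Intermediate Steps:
R(E) = 1/(-180 + E)
k = -1/724 (k = 1/(-180 - 544) = 1/(-724) = -1/724 ≈ -0.0013812)
m(u) = -u + 2*u/(46 + u) (m(u) = (2*u)/(46 + u) - u = 2*u/(46 + u) - u = -u + 2*u/(46 + u))
k/(-346286) + V/m(108) = -1/724/(-346286) + 89142/((-1*108*(44 + 108)/(46 + 108))) = -1/724*(-1/346286) + 89142/((-1*108*152/154)) = 1/250711064 + 89142/((-1*108*1/154*152)) = 1/250711064 + 89142/(-8208/77) = 1/250711064 + 89142*(-77/8208) = 1/250711064 - 1143989/1368 = -8962834356029/10717897986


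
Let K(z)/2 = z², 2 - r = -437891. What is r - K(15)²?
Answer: 235393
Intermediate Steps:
r = 437893 (r = 2 - 1*(-437891) = 2 + 437891 = 437893)
K(z) = 2*z²
r - K(15)² = 437893 - (2*15²)² = 437893 - (2*225)² = 437893 - 1*450² = 437893 - 1*202500 = 437893 - 202500 = 235393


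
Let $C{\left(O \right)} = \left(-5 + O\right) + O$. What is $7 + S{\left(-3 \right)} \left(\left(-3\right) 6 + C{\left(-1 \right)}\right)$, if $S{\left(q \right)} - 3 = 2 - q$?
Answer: $-193$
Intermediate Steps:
$S{\left(q \right)} = 5 - q$ ($S{\left(q \right)} = 3 - \left(-2 + q\right) = 5 - q$)
$C{\left(O \right)} = -5 + 2 O$
$7 + S{\left(-3 \right)} \left(\left(-3\right) 6 + C{\left(-1 \right)}\right) = 7 + \left(5 - -3\right) \left(\left(-3\right) 6 + \left(-5 + 2 \left(-1\right)\right)\right) = 7 + \left(5 + 3\right) \left(-18 - 7\right) = 7 + 8 \left(-18 - 7\right) = 7 + 8 \left(-25\right) = 7 - 200 = -193$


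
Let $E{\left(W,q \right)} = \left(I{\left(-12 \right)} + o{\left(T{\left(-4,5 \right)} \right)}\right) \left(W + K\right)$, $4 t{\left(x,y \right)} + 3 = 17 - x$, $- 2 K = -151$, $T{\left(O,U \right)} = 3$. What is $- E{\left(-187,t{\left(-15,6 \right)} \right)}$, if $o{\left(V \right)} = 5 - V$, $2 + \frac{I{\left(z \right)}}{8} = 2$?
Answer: $223$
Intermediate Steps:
$I{\left(z \right)} = 0$ ($I{\left(z \right)} = -16 + 8 \cdot 2 = -16 + 16 = 0$)
$K = \frac{151}{2}$ ($K = \left(- \frac{1}{2}\right) \left(-151\right) = \frac{151}{2} \approx 75.5$)
$t{\left(x,y \right)} = \frac{7}{2} - \frac{x}{4}$ ($t{\left(x,y \right)} = - \frac{3}{4} + \frac{17 - x}{4} = - \frac{3}{4} - \left(- \frac{17}{4} + \frac{x}{4}\right) = \frac{7}{2} - \frac{x}{4}$)
$E{\left(W,q \right)} = 151 + 2 W$ ($E{\left(W,q \right)} = \left(0 + \left(5 - 3\right)\right) \left(W + \frac{151}{2}\right) = \left(0 + \left(5 - 3\right)\right) \left(\frac{151}{2} + W\right) = \left(0 + 2\right) \left(\frac{151}{2} + W\right) = 2 \left(\frac{151}{2} + W\right) = 151 + 2 W$)
$- E{\left(-187,t{\left(-15,6 \right)} \right)} = - (151 + 2 \left(-187\right)) = - (151 - 374) = \left(-1\right) \left(-223\right) = 223$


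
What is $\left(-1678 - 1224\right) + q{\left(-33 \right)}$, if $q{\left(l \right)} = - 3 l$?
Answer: $-2803$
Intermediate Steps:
$\left(-1678 - 1224\right) + q{\left(-33 \right)} = \left(-1678 - 1224\right) - -99 = -2902 + 99 = -2803$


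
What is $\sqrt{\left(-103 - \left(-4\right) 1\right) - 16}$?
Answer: $i \sqrt{115} \approx 10.724 i$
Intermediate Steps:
$\sqrt{\left(-103 - \left(-4\right) 1\right) - 16} = \sqrt{\left(-103 - -4\right) - 16} = \sqrt{\left(-103 + 4\right) - 16} = \sqrt{-99 - 16} = \sqrt{-115} = i \sqrt{115}$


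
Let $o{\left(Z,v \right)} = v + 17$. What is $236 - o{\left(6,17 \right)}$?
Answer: $202$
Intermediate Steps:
$o{\left(Z,v \right)} = 17 + v$
$236 - o{\left(6,17 \right)} = 236 - \left(17 + 17\right) = 236 - 34 = 202$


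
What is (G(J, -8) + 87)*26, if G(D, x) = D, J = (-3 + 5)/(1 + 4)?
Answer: 11362/5 ≈ 2272.4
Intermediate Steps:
J = ⅖ (J = 2/5 = 2*(⅕) = ⅖ ≈ 0.40000)
(G(J, -8) + 87)*26 = (⅖ + 87)*26 = (437/5)*26 = 11362/5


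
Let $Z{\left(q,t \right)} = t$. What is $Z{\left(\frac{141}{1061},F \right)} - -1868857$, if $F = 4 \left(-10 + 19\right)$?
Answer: $1868893$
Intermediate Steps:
$F = 36$ ($F = 4 \cdot 9 = 36$)
$Z{\left(\frac{141}{1061},F \right)} - -1868857 = 36 - -1868857 = 36 + 1868857 = 1868893$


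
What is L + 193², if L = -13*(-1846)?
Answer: 61247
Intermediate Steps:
L = 23998
L + 193² = 23998 + 193² = 23998 + 37249 = 61247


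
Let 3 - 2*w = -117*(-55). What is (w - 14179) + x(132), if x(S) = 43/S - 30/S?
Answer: -2296127/132 ≈ -17395.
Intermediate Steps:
w = -3216 (w = 3/2 - (-117)*(-55)/2 = 3/2 - 1/2*6435 = 3/2 - 6435/2 = -3216)
x(S) = 13/S
(w - 14179) + x(132) = (-3216 - 14179) + 13/132 = -17395 + 13*(1/132) = -17395 + 13/132 = -2296127/132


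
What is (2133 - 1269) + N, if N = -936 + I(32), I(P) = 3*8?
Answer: -48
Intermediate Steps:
I(P) = 24
N = -912 (N = -936 + 24 = -912)
(2133 - 1269) + N = (2133 - 1269) - 912 = 864 - 912 = -48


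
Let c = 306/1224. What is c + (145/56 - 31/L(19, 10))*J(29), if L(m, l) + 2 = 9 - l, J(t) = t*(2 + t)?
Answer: 1951771/168 ≈ 11618.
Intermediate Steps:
L(m, l) = 7 - l (L(m, l) = -2 + (9 - l) = 7 - l)
c = ¼ (c = 306*(1/1224) = ¼ ≈ 0.25000)
c + (145/56 - 31/L(19, 10))*J(29) = ¼ + (145/56 - 31/(7 - 1*10))*(29*(2 + 29)) = ¼ + (145*(1/56) - 31/(7 - 10))*(29*31) = ¼ + (145/56 - 31/(-3))*899 = ¼ + (145/56 - 31*(-⅓))*899 = ¼ + (145/56 + 31/3)*899 = ¼ + (2171/168)*899 = ¼ + 1951729/168 = 1951771/168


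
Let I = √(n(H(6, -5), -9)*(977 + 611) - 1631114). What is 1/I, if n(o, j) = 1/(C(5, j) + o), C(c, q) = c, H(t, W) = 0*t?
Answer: -I*√4529990/2717994 ≈ -0.00078307*I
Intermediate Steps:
H(t, W) = 0
n(o, j) = 1/(5 + o)
I = 3*I*√4529990/5 (I = √((977 + 611)/(5 + 0) - 1631114) = √(1588/5 - 1631114) = √(-8153982/5) = 3*I*√4529990/5 ≈ 1277.0*I)
1/I = 1/(3*I*√4529990/5) = -I*√4529990/2717994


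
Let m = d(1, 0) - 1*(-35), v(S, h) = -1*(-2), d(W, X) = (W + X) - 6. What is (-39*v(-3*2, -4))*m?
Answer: -2340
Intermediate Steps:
d(W, X) = -6 + W + X
v(S, h) = 2
m = 30 (m = (-6 + 1 + 0) - 1*(-35) = -5 + 35 = 30)
(-39*v(-3*2, -4))*m = -39*2*30 = -78*30 = -2340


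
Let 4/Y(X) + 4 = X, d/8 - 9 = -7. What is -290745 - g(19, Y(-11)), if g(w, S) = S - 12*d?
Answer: -4358291/15 ≈ -2.9055e+5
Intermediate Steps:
d = 16 (d = 72 + 8*(-7) = 72 - 56 = 16)
Y(X) = 4/(-4 + X)
g(w, S) = -192 + S (g(w, S) = S - 12*16 = S - 192 = -192 + S)
-290745 - g(19, Y(-11)) = -290745 - (-192 + 4/(-4 - 11)) = -290745 - (-192 + 4/(-15)) = -290745 - (-192 + 4*(-1/15)) = -290745 - (-192 - 4/15) = -290745 - 1*(-2884/15) = -290745 + 2884/15 = -4358291/15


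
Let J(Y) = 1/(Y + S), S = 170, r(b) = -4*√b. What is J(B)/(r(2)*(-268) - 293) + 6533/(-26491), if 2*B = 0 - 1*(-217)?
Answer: -8051077827513/32646795341753 + 2144*√2/1232373083 ≈ -0.24661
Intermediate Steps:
B = 217/2 (B = (0 - 1*(-217))/2 = (0 + 217)/2 = (½)*217 = 217/2 ≈ 108.50)
J(Y) = 1/(170 + Y) (J(Y) = 1/(Y + 170) = 1/(170 + Y))
J(B)/(r(2)*(-268) - 293) + 6533/(-26491) = 1/((170 + 217/2)*(-4*√2*(-268) - 293)) + 6533/(-26491) = 1/((557/2)*(1072*√2 - 293)) + 6533*(-1/26491) = 2/(557*(-293 + 1072*√2)) - 6533/26491 = -6533/26491 + 2/(557*(-293 + 1072*√2))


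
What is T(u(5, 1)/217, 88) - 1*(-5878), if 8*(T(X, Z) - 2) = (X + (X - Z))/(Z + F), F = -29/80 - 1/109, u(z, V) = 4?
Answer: 974964473320/165813823 ≈ 5879.9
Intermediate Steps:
F = -3241/8720 (F = -29*1/80 - 1*1/109 = -29/80 - 1/109 = -3241/8720 ≈ -0.37167)
T(X, Z) = 2 + (-Z + 2*X)/(8*(-3241/8720 + Z)) (T(X, Z) = 2 + ((X + (X - Z))/(Z - 3241/8720))/8 = 2 + ((-Z + 2*X)/(-3241/8720 + Z))/8 = 2 + (-Z + 2*X)/(8*(-3241/8720 + Z)))
T(u(5, 1)/217, 88) - 1*(-5878) = 2*(-3241 + 1090*(4/217) + 8175*88)/(-3241 + 8720*88) - 1*(-5878) = 2*(-3241 + 1090*(4*(1/217)) + 719400)/(-3241 + 767360) + 5878 = 2*(-3241 + 1090*(4/217) + 719400)/764119 + 5878 = 2*(1/764119)*(-3241 + 4360/217 + 719400) + 5878 = 2*(1/764119)*(155410863/217) + 5878 = 310821726/165813823 + 5878 = 974964473320/165813823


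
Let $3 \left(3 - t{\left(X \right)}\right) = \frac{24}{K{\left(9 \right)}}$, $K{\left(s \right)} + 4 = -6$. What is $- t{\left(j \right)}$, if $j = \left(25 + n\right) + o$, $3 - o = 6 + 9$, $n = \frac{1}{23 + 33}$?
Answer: $- \frac{19}{5} \approx -3.8$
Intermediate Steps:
$n = \frac{1}{56} \approx 0.017857$
$K{\left(s \right)} = -10$ ($K{\left(s \right)} = -4 - 6 = -10$)
$o = -12$ ($o = 3 - \left(6 + 9\right) = 3 - 15 = -12$)
$j = \frac{729}{56}$ ($j = \left(25 + \frac{1}{56}\right) - 12 = \frac{1401}{56} - 12 = \frac{729}{56} \approx 13.018$)
$t{\left(X \right)} = \frac{19}{5}$ ($t{\left(X \right)} = 3 - \frac{24 \frac{1}{-10}}{3} = 3 - \frac{24 \left(- \frac{1}{10}\right)}{3} = 3 - - \frac{4}{5} = 3 + \frac{4}{5} = \frac{19}{5}$)
$- t{\left(j \right)} = \left(-1\right) \frac{19}{5} = - \frac{19}{5}$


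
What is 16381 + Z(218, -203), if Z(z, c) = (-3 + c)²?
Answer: 58817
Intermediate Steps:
16381 + Z(218, -203) = 16381 + (-3 - 203)² = 16381 + (-206)² = 16381 + 42436 = 58817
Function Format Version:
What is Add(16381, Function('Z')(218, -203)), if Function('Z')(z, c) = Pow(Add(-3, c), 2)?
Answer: 58817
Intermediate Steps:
Add(16381, Function('Z')(218, -203)) = Add(16381, Pow(Add(-3, -203), 2)) = Add(16381, Pow(-206, 2)) = Add(16381, 42436) = 58817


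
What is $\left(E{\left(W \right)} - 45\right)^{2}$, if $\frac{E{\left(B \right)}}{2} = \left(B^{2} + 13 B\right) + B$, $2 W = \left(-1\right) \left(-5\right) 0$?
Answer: $2025$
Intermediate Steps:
$W = 0$ ($W = \frac{\left(-1\right) \left(-5\right) 0}{2} = \frac{5 \cdot 0}{2} = \frac{1}{2} \cdot 0 = 0$)
$E{\left(B \right)} = 2 B^{2} + 28 B$ ($E{\left(B \right)} = 2 \left(\left(B^{2} + 13 B\right) + B\right) = 2 \left(B^{2} + 14 B\right) = 2 B^{2} + 28 B$)
$\left(E{\left(W \right)} - 45\right)^{2} = \left(2 \cdot 0 \left(14 + 0\right) - 45\right)^{2} = \left(2 \cdot 0 \cdot 14 - 45\right)^{2} = \left(0 - 45\right)^{2} = \left(-45\right)^{2} = 2025$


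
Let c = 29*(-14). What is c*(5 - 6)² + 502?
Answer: 96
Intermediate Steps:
c = -406
c*(5 - 6)² + 502 = -406*(5 - 6)² + 502 = -406*(-1)² + 502 = -406*1 + 502 = -406 + 502 = 96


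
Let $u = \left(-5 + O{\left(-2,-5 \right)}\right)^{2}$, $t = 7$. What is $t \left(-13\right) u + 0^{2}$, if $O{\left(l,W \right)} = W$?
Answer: $-9100$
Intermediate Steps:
$u = 100$ ($u = \left(-5 - 5\right)^{2} = \left(-10\right)^{2} = 100$)
$t \left(-13\right) u + 0^{2} = 7 \left(-13\right) 100 + 0^{2} = \left(-91\right) 100 + 0 = -9100 + 0 = -9100$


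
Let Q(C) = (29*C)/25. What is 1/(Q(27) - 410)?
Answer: -25/9467 ≈ -0.0026408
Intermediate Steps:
Q(C) = 29*C/25 (Q(C) = (29*C)*(1/25) = 29*C/25)
1/(Q(27) - 410) = 1/((29/25)*27 - 410) = 1/(783/25 - 410) = 1/(-9467/25) = -25/9467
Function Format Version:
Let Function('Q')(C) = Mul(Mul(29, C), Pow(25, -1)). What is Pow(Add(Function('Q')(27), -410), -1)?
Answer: Rational(-25, 9467) ≈ -0.0026408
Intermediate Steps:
Function('Q')(C) = Mul(Rational(29, 25), C) (Function('Q')(C) = Mul(Mul(29, C), Rational(1, 25)) = Mul(Rational(29, 25), C))
Pow(Add(Function('Q')(27), -410), -1) = Pow(Add(Mul(Rational(29, 25), 27), -410), -1) = Pow(Add(Rational(783, 25), -410), -1) = Pow(Rational(-9467, 25), -1) = Rational(-25, 9467)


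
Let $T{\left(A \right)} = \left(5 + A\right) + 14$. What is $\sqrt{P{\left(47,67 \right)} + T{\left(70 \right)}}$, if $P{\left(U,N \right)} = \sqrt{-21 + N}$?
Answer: $\sqrt{89 + \sqrt{46}} \approx 9.7868$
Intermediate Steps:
$T{\left(A \right)} = 19 + A$
$\sqrt{P{\left(47,67 \right)} + T{\left(70 \right)}} = \sqrt{\sqrt{-21 + 67} + \left(19 + 70\right)} = \sqrt{\sqrt{46} + 89} = \sqrt{89 + \sqrt{46}}$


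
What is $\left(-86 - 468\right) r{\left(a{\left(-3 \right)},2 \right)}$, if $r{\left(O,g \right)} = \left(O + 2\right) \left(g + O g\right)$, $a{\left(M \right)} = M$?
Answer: $-2216$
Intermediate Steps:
$r{\left(O,g \right)} = \left(2 + O\right) \left(g + O g\right)$
$\left(-86 - 468\right) r{\left(a{\left(-3 \right)},2 \right)} = \left(-86 - 468\right) 2 \left(2 + \left(-3\right)^{2} + 3 \left(-3\right)\right) = - 554 \cdot 2 \left(2 + 9 - 9\right) = - 554 \cdot 2 \cdot 2 = \left(-554\right) 4 = -2216$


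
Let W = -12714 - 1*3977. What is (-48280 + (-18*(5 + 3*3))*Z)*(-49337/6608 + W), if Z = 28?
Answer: 763245747405/826 ≈ 9.2403e+8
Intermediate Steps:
W = -16691 (W = -12714 - 3977 = -16691)
(-48280 + (-18*(5 + 3*3))*Z)*(-49337/6608 + W) = (-48280 - 18*(5 + 3*3)*28)*(-49337/6608 - 16691) = (-48280 - 18*(5 + 9)*28)*(-49337*1/6608 - 16691) = (-48280 - 18*14*28)*(-49337/6608 - 16691) = (-48280 - 252*28)*(-110343465/6608) = (-48280 - 7056)*(-110343465/6608) = -55336*(-110343465/6608) = 763245747405/826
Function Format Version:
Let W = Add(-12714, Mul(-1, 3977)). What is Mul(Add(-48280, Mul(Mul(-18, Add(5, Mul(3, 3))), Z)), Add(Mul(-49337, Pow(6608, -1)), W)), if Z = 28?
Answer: Rational(763245747405, 826) ≈ 9.2403e+8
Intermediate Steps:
W = -16691 (W = Add(-12714, -3977) = -16691)
Mul(Add(-48280, Mul(Mul(-18, Add(5, Mul(3, 3))), Z)), Add(Mul(-49337, Pow(6608, -1)), W)) = Mul(Add(-48280, Mul(Mul(-18, Add(5, Mul(3, 3))), 28)), Add(Mul(-49337, Pow(6608, -1)), -16691)) = Mul(Add(-48280, Mul(Mul(-18, Add(5, 9)), 28)), Add(Mul(-49337, Rational(1, 6608)), -16691)) = Mul(Add(-48280, Mul(Mul(-18, 14), 28)), Add(Rational(-49337, 6608), -16691)) = Mul(Add(-48280, Mul(-252, 28)), Rational(-110343465, 6608)) = Mul(Add(-48280, -7056), Rational(-110343465, 6608)) = Mul(-55336, Rational(-110343465, 6608)) = Rational(763245747405, 826)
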